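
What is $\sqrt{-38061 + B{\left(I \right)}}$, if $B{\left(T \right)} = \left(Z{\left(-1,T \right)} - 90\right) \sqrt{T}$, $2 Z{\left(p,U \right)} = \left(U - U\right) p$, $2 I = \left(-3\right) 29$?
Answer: $3 \sqrt{-4229 - 5 i \sqrt{174}} \approx 1.5213 - 195.1 i$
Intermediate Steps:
$I = - \frac{87}{2}$ ($I = \frac{\left(-3\right) 29}{2} = \frac{1}{2} \left(-87\right) = - \frac{87}{2} \approx -43.5$)
$Z{\left(p,U \right)} = 0$ ($Z{\left(p,U \right)} = \frac{\left(U - U\right) p}{2} = \frac{0 p}{2} = \frac{1}{2} \cdot 0 = 0$)
$B{\left(T \right)} = - 90 \sqrt{T}$ ($B{\left(T \right)} = \left(0 - 90\right) \sqrt{T} = - 90 \sqrt{T}$)
$\sqrt{-38061 + B{\left(I \right)}} = \sqrt{-38061 - 90 \sqrt{- \frac{87}{2}}} = \sqrt{-38061 - 90 \frac{i \sqrt{174}}{2}} = \sqrt{-38061 - 45 i \sqrt{174}}$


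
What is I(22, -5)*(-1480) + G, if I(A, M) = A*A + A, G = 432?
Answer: -748448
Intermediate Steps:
I(A, M) = A + A² (I(A, M) = A² + A = A + A²)
I(22, -5)*(-1480) + G = (22*(1 + 22))*(-1480) + 432 = (22*23)*(-1480) + 432 = 506*(-1480) + 432 = -748880 + 432 = -748448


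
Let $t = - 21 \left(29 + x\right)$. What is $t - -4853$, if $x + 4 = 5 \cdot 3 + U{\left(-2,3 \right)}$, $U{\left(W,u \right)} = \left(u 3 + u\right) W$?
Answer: $4517$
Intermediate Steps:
$U{\left(W,u \right)} = 4 W u$ ($U{\left(W,u \right)} = \left(3 u + u\right) W = 4 u W = 4 W u$)
$x = -13$ ($x = -4 + \left(5 \cdot 3 + 4 \left(-2\right) 3\right) = -4 + \left(15 - 24\right) = -4 - 9 = -13$)
$t = -336$ ($t = - 21 \left(29 - 13\right) = \left(-21\right) 16 = -336$)
$t - -4853 = -336 - -4853 = -336 + 4853 = 4517$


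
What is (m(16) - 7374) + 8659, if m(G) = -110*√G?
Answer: 845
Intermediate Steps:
(m(16) - 7374) + 8659 = (-110*√16 - 7374) + 8659 = (-110*4 - 7374) + 8659 = (-440 - 7374) + 8659 = -7814 + 8659 = 845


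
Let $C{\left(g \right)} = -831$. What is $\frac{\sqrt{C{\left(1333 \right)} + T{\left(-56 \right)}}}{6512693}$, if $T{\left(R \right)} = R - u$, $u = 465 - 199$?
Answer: $\frac{i \sqrt{1153}}{6512693} \approx 5.2138 \cdot 10^{-6} i$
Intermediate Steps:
$u = 266$ ($u = 465 - 199 = 266$)
$T{\left(R \right)} = -266 + R$ ($T{\left(R \right)} = R - 266 = -266 + R$)
$\frac{\sqrt{C{\left(1333 \right)} + T{\left(-56 \right)}}}{6512693} = \frac{\sqrt{-831 - 322}}{6512693} = \sqrt{-831 - 322} \cdot \frac{1}{6512693} = \sqrt{-1153} \cdot \frac{1}{6512693} = i \sqrt{1153} \cdot \frac{1}{6512693} = \frac{i \sqrt{1153}}{6512693}$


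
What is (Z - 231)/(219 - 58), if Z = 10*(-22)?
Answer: -451/161 ≈ -2.8012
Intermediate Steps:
Z = -220
(Z - 231)/(219 - 58) = (-220 - 231)/(219 - 58) = -451/161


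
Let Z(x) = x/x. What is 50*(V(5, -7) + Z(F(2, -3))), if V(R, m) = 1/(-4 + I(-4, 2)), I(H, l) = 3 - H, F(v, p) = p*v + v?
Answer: 200/3 ≈ 66.667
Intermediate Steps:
F(v, p) = v + p*v
Z(x) = 1
V(R, m) = ⅓ (V(R, m) = 1/(-4 + (3 - 1*(-4))) = 1/(-4 + (3 + 4)) = 1/(-4 + 7) = 1/3 = ⅓)
50*(V(5, -7) + Z(F(2, -3))) = 50*(⅓ + 1) = 50*(4/3) = 200/3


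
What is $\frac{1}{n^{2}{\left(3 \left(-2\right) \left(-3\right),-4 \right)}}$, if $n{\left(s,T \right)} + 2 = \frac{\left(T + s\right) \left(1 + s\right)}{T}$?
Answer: $\frac{4}{18769} \approx 0.00021312$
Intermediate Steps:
$n{\left(s,T \right)} = -2 + \frac{\left(1 + s\right) \left(T + s\right)}{T}$ ($n{\left(s,T \right)} = -2 + \frac{\left(T + s\right) \left(1 + s\right)}{T} = -2 + \frac{\left(1 + s\right) \left(T + s\right)}{T}$)
$\frac{1}{n^{2}{\left(3 \left(-2\right) \left(-3\right),-4 \right)}} = \frac{1}{\left(\frac{3 \left(-2\right) \left(-3\right) + \left(3 \left(-2\right) \left(-3\right)\right)^{2} - 4 \left(-1 + 3 \left(-2\right) \left(-3\right)\right)}{-4}\right)^{2}} = \frac{1}{\left(- \frac{\left(-6\right) \left(-3\right) + \left(\left(-6\right) \left(-3\right)\right)^{2} - 4 \left(-1 - -18\right)}{4}\right)^{2}} = \frac{1}{\left(- \frac{18 + 18^{2} - 4 \left(-1 + 18\right)}{4}\right)^{2}} = \frac{1}{\left(- \frac{18 + 324 - 68}{4}\right)^{2}} = \frac{1}{\left(\left(- \frac{1}{4}\right) 274\right)^{2}} = \frac{1}{\left(- \frac{137}{2}\right)^{2}} = \frac{1}{\frac{18769}{4}} = \frac{4}{18769}$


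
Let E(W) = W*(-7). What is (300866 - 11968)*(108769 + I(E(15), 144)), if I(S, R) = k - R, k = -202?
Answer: 31323187854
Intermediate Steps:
E(W) = -7*W
I(S, R) = -202 - R
(300866 - 11968)*(108769 + I(E(15), 144)) = (300866 - 11968)*(108769 + (-202 - 1*144)) = 288898*(108769 + (-202 - 144)) = 288898*(108769 - 346) = 288898*108423 = 31323187854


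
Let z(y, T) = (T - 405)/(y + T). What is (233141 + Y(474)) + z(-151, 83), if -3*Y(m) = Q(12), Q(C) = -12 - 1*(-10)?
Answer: 23780933/102 ≈ 2.3315e+5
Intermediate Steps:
z(y, T) = (-405 + T)/(T + y)
Q(C) = -2 (Q(C) = -12 + 10 = -2)
Y(m) = ⅔ (Y(m) = -⅓*(-2) = ⅔)
(233141 + Y(474)) + z(-151, 83) = (233141 + ⅔) + (-405 + 83)/(83 - 151) = 699425/3 - 322/(-68) = 699425/3 - 1/68*(-322) = 699425/3 + 161/34 = 23780933/102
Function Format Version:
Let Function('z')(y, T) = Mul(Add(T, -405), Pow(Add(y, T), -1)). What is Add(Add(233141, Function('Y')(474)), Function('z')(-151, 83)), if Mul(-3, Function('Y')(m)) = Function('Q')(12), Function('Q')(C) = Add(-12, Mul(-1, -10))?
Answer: Rational(23780933, 102) ≈ 2.3315e+5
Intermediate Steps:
Function('z')(y, T) = Mul(Pow(Add(T, y), -1), Add(-405, T)) (Function('z')(y, T) = Mul(Add(-405, T), Pow(Add(T, y), -1)) = Mul(Pow(Add(T, y), -1), Add(-405, T)))
Function('Q')(C) = -2 (Function('Q')(C) = Add(-12, 10) = -2)
Function('Y')(m) = Rational(2, 3) (Function('Y')(m) = Mul(Rational(-1, 3), -2) = Rational(2, 3))
Add(Add(233141, Function('Y')(474)), Function('z')(-151, 83)) = Add(Add(233141, Rational(2, 3)), Mul(Pow(Add(83, -151), -1), Add(-405, 83))) = Add(Rational(699425, 3), Mul(Pow(-68, -1), -322)) = Add(Rational(699425, 3), Mul(Rational(-1, 68), -322)) = Add(Rational(699425, 3), Rational(161, 34)) = Rational(23780933, 102)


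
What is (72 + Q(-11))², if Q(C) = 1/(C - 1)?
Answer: 744769/144 ≈ 5172.0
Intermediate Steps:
Q(C) = 1/(-1 + C)
(72 + Q(-11))² = (72 + 1/(-1 - 11))² = (72 + 1/(-12))² = (72 - 1/12)² = (863/12)² = 744769/144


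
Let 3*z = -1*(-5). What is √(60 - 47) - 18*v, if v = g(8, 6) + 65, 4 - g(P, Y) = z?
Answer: -1212 + √13 ≈ -1208.4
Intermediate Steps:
z = 5/3 (z = (-1*(-5))/3 = (⅓)*5 = 5/3 ≈ 1.6667)
g(P, Y) = 7/3 (g(P, Y) = 4 - 1*5/3 = 4 - 5/3 = 7/3)
v = 202/3 (v = 7/3 + 65 = 202/3 ≈ 67.333)
√(60 - 47) - 18*v = √(60 - 47) - 18*202/3 = √13 - 1212 = -1212 + √13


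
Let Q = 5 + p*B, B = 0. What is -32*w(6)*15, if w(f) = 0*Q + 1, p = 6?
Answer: -480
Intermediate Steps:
Q = 5 (Q = 5 + 6*0 = 5 + 0 = 5)
w(f) = 1 (w(f) = 0*5 + 1 = 0 + 1 = 1)
-32*w(6)*15 = -32*1*15 = -32*15 = -480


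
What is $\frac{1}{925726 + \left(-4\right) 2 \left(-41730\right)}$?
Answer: $\frac{1}{1259566} \approx 7.9392 \cdot 10^{-7}$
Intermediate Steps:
$\frac{1}{925726 + \left(-4\right) 2 \left(-41730\right)} = \frac{1}{925726 - -333840} = \frac{1}{925726 + 333840} = \frac{1}{1259566}$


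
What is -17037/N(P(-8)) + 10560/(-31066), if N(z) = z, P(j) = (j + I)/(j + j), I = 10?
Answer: 2117080488/15533 ≈ 1.3630e+5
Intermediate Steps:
P(j) = (10 + j)/(2*j) (P(j) = (j + 10)/(j + j) = (10 + j)/((2*j)) = (10 + j)*(1/(2*j)) = (10 + j)/(2*j))
-17037/N(P(-8)) + 10560/(-31066) = -17037*(-16/(10 - 8)) + 10560/(-31066) = -17037/((½)*(-⅛)*2) + 10560*(-1/31066) = -17037/(-⅛) - 5280/15533 = -17037*(-8) - 5280/15533 = 136296 - 5280/15533 = 2117080488/15533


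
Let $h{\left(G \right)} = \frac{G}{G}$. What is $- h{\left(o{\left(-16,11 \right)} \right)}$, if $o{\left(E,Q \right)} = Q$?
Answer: $-1$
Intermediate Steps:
$h{\left(G \right)} = 1$
$- h{\left(o{\left(-16,11 \right)} \right)} = \left(-1\right) 1 = -1$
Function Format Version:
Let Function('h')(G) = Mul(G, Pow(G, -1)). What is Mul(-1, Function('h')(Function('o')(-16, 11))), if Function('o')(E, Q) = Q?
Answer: -1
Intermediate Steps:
Function('h')(G) = 1
Mul(-1, Function('h')(Function('o')(-16, 11))) = Mul(-1, 1) = -1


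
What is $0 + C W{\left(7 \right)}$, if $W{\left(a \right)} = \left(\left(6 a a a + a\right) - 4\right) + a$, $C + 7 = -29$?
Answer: $-74448$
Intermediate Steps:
$C = -36$ ($C = -7 - 29 = -36$)
$W{\left(a \right)} = -4 + 2 a + 6 a^{3}$ ($W{\left(a \right)} = \left(\left(6 a^{2} a + a\right) - 4\right) + a = \left(\left(6 a^{3} + a\right) - 4\right) + a = \left(\left(a + 6 a^{3}\right) - 4\right) + a = \left(-4 + a + 6 a^{3}\right) + a = -4 + 2 a + 6 a^{3}$)
$0 + C W{\left(7 \right)} = 0 - 36 \left(-4 + 2 \cdot 7 + 6 \cdot 7^{3}\right) = 0 - 36 \left(-4 + 14 + 6 \cdot 343\right) = 0 - 36 \left(-4 + 14 + 2058\right) = 0 - 74448 = -74448$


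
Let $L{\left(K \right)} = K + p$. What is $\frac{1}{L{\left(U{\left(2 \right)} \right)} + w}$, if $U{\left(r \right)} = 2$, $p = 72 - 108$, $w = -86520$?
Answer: $- \frac{1}{86554} \approx -1.1553 \cdot 10^{-5}$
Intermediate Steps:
$p = -36$
$L{\left(K \right)} = -36 + K$ ($L{\left(K \right)} = K - 36 = -36 + K$)
$\frac{1}{L{\left(U{\left(2 \right)} \right)} + w} = \frac{1}{\left(-36 + 2\right) - 86520} = \frac{1}{-34 - 86520} = \frac{1}{-86554} = - \frac{1}{86554}$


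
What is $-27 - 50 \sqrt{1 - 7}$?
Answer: $-27 - 50 i \sqrt{6} \approx -27.0 - 122.47 i$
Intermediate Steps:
$-27 - 50 \sqrt{1 - 7} = -27 - 50 \sqrt{-6} = -27 - 50 i \sqrt{6}$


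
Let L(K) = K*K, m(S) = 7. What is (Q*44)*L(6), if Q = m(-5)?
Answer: 11088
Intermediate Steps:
Q = 7
L(K) = K²
(Q*44)*L(6) = (7*44)*6² = 308*36 = 11088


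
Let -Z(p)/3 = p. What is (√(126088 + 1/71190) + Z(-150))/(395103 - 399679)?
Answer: -225/2288 - √71001779343110/108588480 ≈ -0.17594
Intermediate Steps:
Z(p) = -3*p
(√(126088 + 1/71190) + Z(-150))/(395103 - 399679) = (√(126088 + 1/71190) - 3*(-150))/(395103 - 399679) = (√(126088 + 1/71190) + 450)/(-4576) = (√(8976204721/71190) + 450)*(-1/4576) = (√71001779343110/23730 + 450)*(-1/4576) = (450 + √71001779343110/23730)*(-1/4576) = -225/2288 - √71001779343110/108588480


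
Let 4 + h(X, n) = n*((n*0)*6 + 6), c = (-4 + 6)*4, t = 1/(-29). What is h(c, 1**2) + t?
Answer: 57/29 ≈ 1.9655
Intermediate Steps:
t = -1/29 ≈ -0.034483
c = 8 (c = 2*4 = 8)
h(X, n) = -4 + 6*n (h(X, n) = -4 + n*((n*0)*6 + 6) = -4 + n*(0*6 + 6) = -4 + n*(0 + 6) = -4 + n*6 = -4 + 6*n)
h(c, 1**2) + t = (-4 + 6*1**2) - 1/29 = (-4 + 6*1) - 1/29 = (-4 + 6) - 1/29 = 2 - 1/29 = 57/29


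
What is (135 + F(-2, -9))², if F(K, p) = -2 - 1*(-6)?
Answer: 19321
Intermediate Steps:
F(K, p) = 4 (F(K, p) = -2 + 6 = 4)
(135 + F(-2, -9))² = (135 + 4)² = 139² = 19321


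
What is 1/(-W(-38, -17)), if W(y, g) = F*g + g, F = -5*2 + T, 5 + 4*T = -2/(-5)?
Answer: -20/3451 ≈ -0.0057954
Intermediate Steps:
T = -23/20 (T = -5/4 + (-2/(-5))/4 = -5/4 + (-2*(-1/5))/4 = -5/4 + (1/4)*(2/5) = -5/4 + 1/10 = -23/20 ≈ -1.1500)
F = -223/20 (F = -5*2 - 23/20 = -10 - 23/20 = -223/20 ≈ -11.150)
W(y, g) = -203*g/20 (W(y, g) = -223*g/20 + g = -203*g/20)
1/(-W(-38, -17)) = 1/(-(-203)*(-17)/20) = 1/(-1*3451/20) = 1/(-3451/20) = -20/3451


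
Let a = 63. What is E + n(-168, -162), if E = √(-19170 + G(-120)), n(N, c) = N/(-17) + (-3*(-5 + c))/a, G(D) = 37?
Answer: 6367/357 + 19*I*√53 ≈ 17.835 + 138.32*I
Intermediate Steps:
n(N, c) = 5/21 - N/17 - c/21 (n(N, c) = N/(-17) - 3*(-5 + c)/63 = N*(-1/17) + (15 - 3*c)*(1/63) = -N/17 + (5/21 - c/21) = 5/21 - N/17 - c/21)
E = 19*I*√53 (E = √(-19170 + 37) = √(-19133) = 19*I*√53 ≈ 138.32*I)
E + n(-168, -162) = 19*I*√53 + (5/21 - 1/17*(-168) - 1/21*(-162)) = 19*I*√53 + (5/21 + 168/17 + 54/7) = 19*I*√53 + 6367/357 = 6367/357 + 19*I*√53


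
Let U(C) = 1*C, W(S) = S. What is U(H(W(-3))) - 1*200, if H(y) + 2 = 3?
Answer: -199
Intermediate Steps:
H(y) = 1 (H(y) = -2 + 3 = 1)
U(C) = C
U(H(W(-3))) - 1*200 = 1 - 1*200 = 1 - 200 = -199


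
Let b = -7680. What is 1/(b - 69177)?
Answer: -1/76857 ≈ -1.3011e-5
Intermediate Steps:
1/(b - 69177) = 1/(-7680 - 69177) = 1/(-76857) = -1/76857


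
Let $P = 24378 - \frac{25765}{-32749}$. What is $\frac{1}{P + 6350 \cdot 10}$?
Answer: $\frac{32749}{2877942387} \approx 1.1379 \cdot 10^{-5}$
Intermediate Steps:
$P = \frac{798380887}{32749}$ ($P = 24378 - - \frac{25765}{32749} = 24378 + \frac{25765}{32749} = \frac{798380887}{32749} \approx 24379.0$)
$\frac{1}{P + 6350 \cdot 10} = \frac{1}{\frac{798380887}{32749} + 6350 \cdot 10} = \frac{1}{\frac{798380887}{32749} + 63500} = \frac{1}{\frac{2877942387}{32749}} = \frac{32749}{2877942387}$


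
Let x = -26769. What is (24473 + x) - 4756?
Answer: -7052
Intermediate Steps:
(24473 + x) - 4756 = (24473 - 26769) - 4756 = -2296 - 4756 = -7052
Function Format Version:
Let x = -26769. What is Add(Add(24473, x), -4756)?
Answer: -7052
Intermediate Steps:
Add(Add(24473, x), -4756) = Add(Add(24473, -26769), -4756) = Add(-2296, -4756) = -7052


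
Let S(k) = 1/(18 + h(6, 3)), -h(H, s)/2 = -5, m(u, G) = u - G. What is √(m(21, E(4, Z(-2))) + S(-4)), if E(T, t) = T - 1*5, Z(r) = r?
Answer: √4319/14 ≈ 4.6942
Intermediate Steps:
E(T, t) = -5 + T (E(T, t) = T - 5 = -5 + T)
h(H, s) = 10 (h(H, s) = -2*(-5) = 10)
S(k) = 1/28 (S(k) = 1/(18 + 10) = 1/28)
√(m(21, E(4, Z(-2))) + S(-4)) = √((21 - (-5 + 4)) + 1/28) = √((21 - 1*(-1)) + 1/28) = √((21 + 1) + 1/28) = √(22 + 1/28) = √(617/28) = √4319/14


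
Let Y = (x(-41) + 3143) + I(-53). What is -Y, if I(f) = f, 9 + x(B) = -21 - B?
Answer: -3101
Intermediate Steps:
x(B) = -30 - B (x(B) = -9 + (-21 - B) = -30 - B)
Y = 3101 (Y = ((-30 - 1*(-41)) + 3143) - 53 = ((-30 + 41) + 3143) - 53 = (11 + 3143) - 53 = 3154 - 53 = 3101)
-Y = -1*3101 = -3101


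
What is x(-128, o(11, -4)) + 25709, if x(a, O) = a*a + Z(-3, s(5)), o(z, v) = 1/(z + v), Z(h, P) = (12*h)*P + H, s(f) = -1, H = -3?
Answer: 42126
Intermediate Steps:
Z(h, P) = -3 + 12*P*h (Z(h, P) = (12*h)*P - 3 = 12*P*h - 3 = -3 + 12*P*h)
o(z, v) = 1/(v + z)
x(a, O) = 33 + a² (x(a, O) = a*a + (-3 + 12*(-1)*(-3)) = a² + (-3 + 36) = a² + 33 = 33 + a²)
x(-128, o(11, -4)) + 25709 = (33 + (-128)²) + 25709 = (33 + 16384) + 25709 = 16417 + 25709 = 42126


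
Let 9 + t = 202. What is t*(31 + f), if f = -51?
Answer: -3860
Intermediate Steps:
t = 193 (t = -9 + 202 = 193)
t*(31 + f) = 193*(31 - 51) = 193*(-20) = -3860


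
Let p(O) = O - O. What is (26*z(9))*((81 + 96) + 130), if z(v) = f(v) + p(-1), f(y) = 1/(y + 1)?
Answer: 3991/5 ≈ 798.20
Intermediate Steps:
p(O) = 0
f(y) = 1/(1 + y)
z(v) = 1/(1 + v) (z(v) = 1/(1 + v) + 0 = 1/(1 + v))
(26*z(9))*((81 + 96) + 130) = (26/(1 + 9))*((81 + 96) + 130) = (26/10)*(177 + 130) = (26*(⅒))*307 = (13/5)*307 = 3991/5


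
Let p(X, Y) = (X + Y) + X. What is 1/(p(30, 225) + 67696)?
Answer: 1/67981 ≈ 1.4710e-5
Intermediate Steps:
p(X, Y) = Y + 2*X
1/(p(30, 225) + 67696) = 1/((225 + 2*30) + 67696) = 1/((225 + 60) + 67696) = 1/(285 + 67696) = 1/67981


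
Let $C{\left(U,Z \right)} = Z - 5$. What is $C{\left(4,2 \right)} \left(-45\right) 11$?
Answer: $1485$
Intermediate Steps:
$C{\left(U,Z \right)} = -5 + Z$
$C{\left(4,2 \right)} \left(-45\right) 11 = \left(-5 + 2\right) \left(-45\right) 11 = \left(-3\right) \left(-45\right) 11 = 135 \cdot 11 = 1485$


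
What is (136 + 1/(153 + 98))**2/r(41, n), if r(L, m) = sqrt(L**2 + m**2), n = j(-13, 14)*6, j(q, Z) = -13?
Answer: 1165334769*sqrt(7765)/489202765 ≈ 209.91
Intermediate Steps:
n = -78 (n = -13*6 = -78)
(136 + 1/(153 + 98))**2/r(41, n) = (136 + 1/(153 + 98))**2/(sqrt(41**2 + (-78)**2)) = (136 + 1/251)**2/(sqrt(1681 + 6084)) = (136 + 1/251)**2/(sqrt(7765)) = (34137/251)**2*(sqrt(7765)/7765) = 1165334769*(sqrt(7765)/7765)/63001 = 1165334769*sqrt(7765)/489202765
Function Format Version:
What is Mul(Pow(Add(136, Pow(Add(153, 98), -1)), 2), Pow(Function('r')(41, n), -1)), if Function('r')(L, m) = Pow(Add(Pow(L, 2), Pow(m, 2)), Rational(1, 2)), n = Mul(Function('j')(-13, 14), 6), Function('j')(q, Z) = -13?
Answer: Mul(Rational(1165334769, 489202765), Pow(7765, Rational(1, 2))) ≈ 209.91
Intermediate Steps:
n = -78 (n = Mul(-13, 6) = -78)
Mul(Pow(Add(136, Pow(Add(153, 98), -1)), 2), Pow(Function('r')(41, n), -1)) = Mul(Pow(Add(136, Pow(Add(153, 98), -1)), 2), Pow(Pow(Add(Pow(41, 2), Pow(-78, 2)), Rational(1, 2)), -1)) = Mul(Pow(Add(136, Pow(251, -1)), 2), Pow(Pow(Add(1681, 6084), Rational(1, 2)), -1)) = Mul(Pow(Add(136, Rational(1, 251)), 2), Pow(Pow(7765, Rational(1, 2)), -1)) = Mul(Pow(Rational(34137, 251), 2), Mul(Rational(1, 7765), Pow(7765, Rational(1, 2)))) = Mul(Rational(1165334769, 63001), Mul(Rational(1, 7765), Pow(7765, Rational(1, 2)))) = Mul(Rational(1165334769, 489202765), Pow(7765, Rational(1, 2)))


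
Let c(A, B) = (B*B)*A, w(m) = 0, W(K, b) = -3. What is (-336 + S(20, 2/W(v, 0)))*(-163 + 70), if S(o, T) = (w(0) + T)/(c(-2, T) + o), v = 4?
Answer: 2687607/86 ≈ 31251.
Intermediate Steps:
c(A, B) = A*B² (c(A, B) = B²*A = A*B²)
S(o, T) = T/(o - 2*T²) (S(o, T) = (0 + T)/(-2*T² + o) = T/(o - 2*T²))
(-336 + S(20, 2/W(v, 0)))*(-163 + 70) = (-336 + (2/(-3))/(20 - 2*(2/(-3))²))*(-163 + 70) = (-336 + (2*(-⅓))/(20 - 2*(2*(-⅓))²))*(-93) = (-336 - 2/(3*(20 - 2*(-⅔)²)))*(-93) = (-336 - 2/(3*(20 - 2*4/9)))*(-93) = (-336 - 2/(3*(20 - 8/9)))*(-93) = (-336 - 2/(3*172/9))*(-93) = (-336 - ⅔*9/172)*(-93) = (-336 - 3/86)*(-93) = -28899/86*(-93) = 2687607/86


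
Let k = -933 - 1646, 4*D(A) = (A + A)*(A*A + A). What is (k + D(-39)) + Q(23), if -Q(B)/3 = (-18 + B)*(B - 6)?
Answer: -31733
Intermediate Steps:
D(A) = A*(A + A²)/2 (D(A) = ((A + A)*(A*A + A))/4 = ((2*A)*(A² + A))/4 = ((2*A)*(A + A²))/4 = (2*A*(A + A²))/4 = A*(A + A²)/2)
k = -2579
Q(B) = -3*(-18 + B)*(-6 + B) (Q(B) = -3*(-18 + B)*(B - 6) = -3*(-18 + B)*(-6 + B))
(k + D(-39)) + Q(23) = (-2579 + (½)*(-39)²*(1 - 39)) + (-324 - 3*23² + 72*23) = (-2579 + (½)*1521*(-38)) + (-324 - 3*529 + 1656) = (-2579 - 28899) + (-324 - 1587 + 1656) = -31478 - 255 = -31733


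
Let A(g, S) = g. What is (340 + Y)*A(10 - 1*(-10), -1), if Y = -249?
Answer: 1820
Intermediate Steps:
(340 + Y)*A(10 - 1*(-10), -1) = (340 - 249)*(10 - 1*(-10)) = 91*(10 + 10) = 91*20 = 1820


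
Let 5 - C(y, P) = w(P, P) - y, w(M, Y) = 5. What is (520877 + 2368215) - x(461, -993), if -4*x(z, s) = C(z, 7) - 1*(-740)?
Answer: 11557569/4 ≈ 2.8894e+6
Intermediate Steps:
C(y, P) = y (C(y, P) = 5 - (5 - y) = 5 + (-5 + y) = y)
x(z, s) = -185 - z/4 (x(z, s) = -(z - 1*(-740))/4 = -(z + 740)/4 = -(740 + z)/4 = -185 - z/4)
(520877 + 2368215) - x(461, -993) = (520877 + 2368215) - (-185 - ¼*461) = 2889092 - (-185 - 461/4) = 2889092 - 1*(-1201/4) = 2889092 + 1201/4 = 11557569/4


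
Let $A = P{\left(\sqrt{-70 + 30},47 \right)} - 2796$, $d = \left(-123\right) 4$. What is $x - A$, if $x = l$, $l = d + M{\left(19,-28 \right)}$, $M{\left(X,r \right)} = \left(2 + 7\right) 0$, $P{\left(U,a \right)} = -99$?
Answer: $2403$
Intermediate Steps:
$M{\left(X,r \right)} = 0$ ($M{\left(X,r \right)} = 9 \cdot 0 = 0$)
$d = -492$
$A = -2895$ ($A = -99 - 2796 = -2895$)
$l = -492$ ($l = -492 + 0 = -492$)
$x = -492$
$x - A = -492 - -2895 = -492 + 2895 = 2403$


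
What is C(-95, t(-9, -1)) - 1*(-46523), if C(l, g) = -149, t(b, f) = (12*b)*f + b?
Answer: 46374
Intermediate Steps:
t(b, f) = b + 12*b*f (t(b, f) = 12*b*f + b = b + 12*b*f)
C(-95, t(-9, -1)) - 1*(-46523) = -149 - 1*(-46523) = -149 + 46523 = 46374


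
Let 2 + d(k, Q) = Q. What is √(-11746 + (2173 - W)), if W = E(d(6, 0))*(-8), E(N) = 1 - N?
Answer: 3*I*√1061 ≈ 97.719*I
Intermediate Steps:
d(k, Q) = -2 + Q
W = -24 (W = (1 - (-2 + 0))*(-8) = (1 - 1*(-2))*(-8) = (1 + 2)*(-8) = 3*(-8) = -24)
√(-11746 + (2173 - W)) = √(-11746 + (2173 - 1*(-24))) = √(-11746 + (2173 + 24)) = √(-11746 + 2197) = √(-9549) = 3*I*√1061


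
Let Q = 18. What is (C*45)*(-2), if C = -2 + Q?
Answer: -1440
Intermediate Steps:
C = 16 (C = -2 + 18 = 16)
(C*45)*(-2) = (16*45)*(-2) = 720*(-2) = -1440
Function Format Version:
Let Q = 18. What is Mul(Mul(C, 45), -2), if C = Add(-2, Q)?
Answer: -1440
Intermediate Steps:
C = 16 (C = Add(-2, 18) = 16)
Mul(Mul(C, 45), -2) = Mul(Mul(16, 45), -2) = Mul(720, -2) = -1440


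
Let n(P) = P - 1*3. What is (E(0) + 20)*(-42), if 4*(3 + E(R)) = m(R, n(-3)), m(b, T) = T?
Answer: -651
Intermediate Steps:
n(P) = -3 + P (n(P) = P - 3 = -3 + P)
E(R) = -9/2 (E(R) = -3 + (-3 - 3)/4 = -3 + (¼)*(-6) = -3 - 3/2 = -9/2)
(E(0) + 20)*(-42) = (-9/2 + 20)*(-42) = (31/2)*(-42) = -651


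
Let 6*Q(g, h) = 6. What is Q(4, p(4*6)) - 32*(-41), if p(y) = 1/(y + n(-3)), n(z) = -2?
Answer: 1313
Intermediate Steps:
p(y) = 1/(-2 + y) (p(y) = 1/(y - 2) = 1/(-2 + y))
Q(g, h) = 1 (Q(g, h) = (1/6)*6 = 1)
Q(4, p(4*6)) - 32*(-41) = 1 - 32*(-41) = 1 + 1312 = 1313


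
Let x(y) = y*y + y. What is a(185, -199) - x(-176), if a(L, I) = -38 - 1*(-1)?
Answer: -30837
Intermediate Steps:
x(y) = y + y² (x(y) = y² + y = y + y²)
a(L, I) = -37 (a(L, I) = -38 + 1 = -37)
a(185, -199) - x(-176) = -37 - (-176)*(1 - 176) = -37 - (-176)*(-175) = -37 - 1*30800 = -37 - 30800 = -30837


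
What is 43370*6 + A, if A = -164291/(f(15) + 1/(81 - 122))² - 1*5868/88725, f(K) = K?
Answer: 2893195107537499/11149656700 ≈ 2.5949e+5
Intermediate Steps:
A = -8168558936501/11149656700 (A = -164291/(15 + 1/(81 - 122))² - 1*5868/88725 = -164291/(15 + 1/(-41))² - 5868*1/88725 = -164291/(15 - 1/41)² - 1956/29575 = -164291/((614/41)²) - 1956/29575 = -164291/376996/1681 - 1956/29575 = -164291*1681/376996 - 1956/29575 = -276173171/376996 - 1956/29575 = -8168558936501/11149656700 ≈ -732.63)
43370*6 + A = 43370*6 - 8168558936501/11149656700 = 260220 - 8168558936501/11149656700 = 2893195107537499/11149656700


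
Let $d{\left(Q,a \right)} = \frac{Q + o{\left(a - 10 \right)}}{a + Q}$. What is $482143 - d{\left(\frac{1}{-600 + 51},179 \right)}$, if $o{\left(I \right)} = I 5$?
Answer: $\frac{23689864353}{49135} \approx 4.8214 \cdot 10^{5}$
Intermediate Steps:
$o{\left(I \right)} = 5 I$
$d{\left(Q,a \right)} = \frac{-50 + Q + 5 a}{Q + a}$ ($d{\left(Q,a \right)} = \frac{Q + 5 \left(a - 10\right)}{a + Q} = \frac{Q + 5 \left(a - 10\right)}{Q + a} = \frac{Q + 5 \left(-10 + a\right)}{Q + a} = \frac{Q + \left(-50 + 5 a\right)}{Q + a} = \frac{-50 + Q + 5 a}{Q + a}$)
$482143 - d{\left(\frac{1}{-600 + 51},179 \right)} = 482143 - \frac{-50 + \frac{1}{-600 + 51} + 5 \cdot 179}{\frac{1}{-600 + 51} + 179} = 482143 - \frac{-50 + \frac{1}{-549} + 895}{\frac{1}{-549} + 179} = 482143 - \frac{-50 - \frac{1}{549} + 895}{- \frac{1}{549} + 179} = 482143 - \frac{1}{\frac{98270}{549}} \cdot \frac{463904}{549} = 482143 - \frac{549}{98270} \cdot \frac{463904}{549} = 482143 - \frac{231952}{49135} = \frac{23689864353}{49135}$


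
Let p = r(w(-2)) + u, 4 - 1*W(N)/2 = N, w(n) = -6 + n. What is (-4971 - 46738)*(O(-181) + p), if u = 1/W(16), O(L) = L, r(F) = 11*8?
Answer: 115466197/24 ≈ 4.8111e+6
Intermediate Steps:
W(N) = 8 - 2*N
r(F) = 88
u = -1/24 (u = 1/(8 - 2*16) = 1/(8 - 32) = 1/(-24) = -1/24 ≈ -0.041667)
p = 2111/24 (p = 88 - 1/24 = 2111/24 ≈ 87.958)
(-4971 - 46738)*(O(-181) + p) = (-4971 - 46738)*(-181 + 2111/24) = -51709*(-2233/24) = 115466197/24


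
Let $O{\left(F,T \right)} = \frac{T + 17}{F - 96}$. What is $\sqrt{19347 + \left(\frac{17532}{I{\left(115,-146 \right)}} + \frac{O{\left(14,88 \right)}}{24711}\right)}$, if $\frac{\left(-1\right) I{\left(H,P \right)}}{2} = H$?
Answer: $\frac{\sqrt{116268125978248897910}}{77674910} \approx 138.82$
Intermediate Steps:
$I{\left(H,P \right)} = - 2 H$
$O{\left(F,T \right)} = \frac{17 + T}{-96 + F}$
$\sqrt{19347 + \left(\frac{17532}{I{\left(115,-146 \right)}} + \frac{O{\left(14,88 \right)}}{24711}\right)} = \sqrt{19347 + \left(\frac{17532}{\left(-2\right) 115} + \frac{\frac{1}{-96 + 14} \left(17 + 88\right)}{24711}\right)} = \sqrt{19347 + \left(\frac{17532}{-230} + \frac{1}{-82} \cdot 105 \cdot \frac{1}{24711}\right)} = \sqrt{19347 + \left(17532 \left(- \frac{1}{230}\right) + \left(- \frac{1}{82}\right) 105 \cdot \frac{1}{24711}\right)} = \sqrt{19347 - \frac{5920858469}{77674910}} = \sqrt{\frac{1496855625301}{77674910}} = \frac{\sqrt{116268125978248897910}}{77674910}$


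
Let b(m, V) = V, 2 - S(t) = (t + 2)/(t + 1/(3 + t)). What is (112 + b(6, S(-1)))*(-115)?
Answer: -13340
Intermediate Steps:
S(t) = 2 - (2 + t)/(t + 1/(3 + t)) (S(t) = 2 - (t + 2)/(t + 1/(3 + t)) = 2 - (2 + t)/(t + 1/(3 + t)))
(112 + b(6, S(-1)))*(-115) = (112 + (-4 - 1 + (-1)**2)/(1 + (-1)**2 + 3*(-1)))*(-115) = (112 + (-4 - 1 + 1)/(1 + 1 - 3))*(-115) = (112 - 4/(-1))*(-115) = (112 - 1*(-4))*(-115) = (112 + 4)*(-115) = 116*(-115) = -13340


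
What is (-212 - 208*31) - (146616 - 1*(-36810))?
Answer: -190086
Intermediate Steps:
(-212 - 208*31) - (146616 - 1*(-36810)) = (-212 - 6448) - (146616 + 36810) = -6660 - 1*183426 = -6660 - 183426 = -190086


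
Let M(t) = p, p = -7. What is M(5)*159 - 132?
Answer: -1245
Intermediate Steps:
M(t) = -7
M(5)*159 - 132 = -7*159 - 132 = -1113 - 132 = -1245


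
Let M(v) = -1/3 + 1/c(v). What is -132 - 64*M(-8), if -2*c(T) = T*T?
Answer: -326/3 ≈ -108.67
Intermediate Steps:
c(T) = -T²/2 (c(T) = -T*T/2 = -T²/2)
M(v) = -⅓ - 2/v² (M(v) = -1/3 + 1/(-v²/2) = -1*⅓ + 1*(-2/v²) = -⅓ - 2/v²)
-132 - 64*M(-8) = -132 - 64*(-⅓ - 2/(-8)²) = -132 - 64*(-⅓ - 2*1/64) = -132 - 64*(-⅓ - 1/32) = -132 - 64*(-35/96) = -132 + 70/3 = -326/3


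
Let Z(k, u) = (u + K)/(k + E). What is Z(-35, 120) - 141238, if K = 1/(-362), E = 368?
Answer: -17025632509/120546 ≈ -1.4124e+5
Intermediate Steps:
K = -1/362 ≈ -0.0027624
Z(k, u) = (-1/362 + u)/(368 + k) (Z(k, u) = (u - 1/362)/(k + 368) = (-1/362 + u)/(368 + k))
Z(-35, 120) - 141238 = (-1/362 + 120)/(368 - 35) - 141238 = (43439/362)/333 - 141238 = (1/333)*(43439/362) - 141238 = 43439/120546 - 141238 = -17025632509/120546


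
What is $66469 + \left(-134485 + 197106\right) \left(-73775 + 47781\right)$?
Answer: $-1627703805$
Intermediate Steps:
$66469 + \left(-134485 + 197106\right) \left(-73775 + 47781\right) = 66469 + 62621 \left(-25994\right) = 66469 - 1627770274 = -1627703805$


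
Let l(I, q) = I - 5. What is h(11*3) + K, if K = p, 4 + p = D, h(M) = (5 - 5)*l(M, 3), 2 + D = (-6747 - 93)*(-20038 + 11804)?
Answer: 56320554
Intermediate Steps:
l(I, q) = -5 + I
D = 56320558 (D = -2 + (-6747 - 93)*(-20038 + 11804) = -2 - 6840*(-8234) = -2 + 56320560 = 56320558)
h(M) = 0 (h(M) = (5 - 5)*(-5 + M) = 0*(-5 + M) = 0)
p = 56320554 (p = -4 + 56320558 = 56320554)
K = 56320554
h(11*3) + K = 0 + 56320554 = 56320554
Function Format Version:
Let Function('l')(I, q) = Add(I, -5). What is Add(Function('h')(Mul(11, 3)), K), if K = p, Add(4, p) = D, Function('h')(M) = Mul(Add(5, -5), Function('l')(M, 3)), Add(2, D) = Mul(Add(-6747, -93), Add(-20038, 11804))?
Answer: 56320554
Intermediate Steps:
Function('l')(I, q) = Add(-5, I)
D = 56320558 (D = Add(-2, Mul(Add(-6747, -93), Add(-20038, 11804))) = Add(-2, Mul(-6840, -8234)) = Add(-2, 56320560) = 56320558)
Function('h')(M) = 0 (Function('h')(M) = Mul(Add(5, -5), Add(-5, M)) = Mul(0, Add(-5, M)) = 0)
p = 56320554 (p = Add(-4, 56320558) = 56320554)
K = 56320554
Add(Function('h')(Mul(11, 3)), K) = Add(0, 56320554) = 56320554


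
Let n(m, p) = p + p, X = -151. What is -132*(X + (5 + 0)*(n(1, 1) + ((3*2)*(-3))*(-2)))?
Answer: -5148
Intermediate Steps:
n(m, p) = 2*p
-132*(X + (5 + 0)*(n(1, 1) + ((3*2)*(-3))*(-2))) = -132*(-151 + (5 + 0)*(2*1 + ((3*2)*(-3))*(-2))) = -132*(-151 + 5*(2 + (6*(-3))*(-2))) = -132*(-151 + 5*(2 - 18*(-2))) = -132*(-151 + 5*(2 + 36)) = -132*(-151 + 5*38) = -132*(-151 + 190) = -132*39 = -5148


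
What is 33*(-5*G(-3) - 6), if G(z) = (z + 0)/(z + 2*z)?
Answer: -253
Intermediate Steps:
G(z) = 1/3 (G(z) = z/((3*z)) = z*(1/(3*z)) = 1/3)
33*(-5*G(-3) - 6) = 33*(-5*1/3 - 6) = 33*(-5/3 - 6) = 33*(-23/3) = -253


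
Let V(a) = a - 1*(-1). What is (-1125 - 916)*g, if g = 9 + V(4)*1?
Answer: -28574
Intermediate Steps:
V(a) = 1 + a (V(a) = a + 1 = 1 + a)
g = 14 (g = 9 + (1 + 4)*1 = 9 + 5*1 = 9 + 5 = 14)
(-1125 - 916)*g = (-1125 - 916)*14 = -2041*14 = -28574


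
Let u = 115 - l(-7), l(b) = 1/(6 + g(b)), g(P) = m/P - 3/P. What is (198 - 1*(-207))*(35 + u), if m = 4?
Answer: 2487915/41 ≈ 60681.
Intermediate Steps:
g(P) = 1/P (g(P) = 4/P - 3/P = 1/P)
l(b) = 1/(6 + 1/b)
u = 4708/41 (u = 115 - (-7)/(1 + 6*(-7)) = 115 - (-7)/(1 - 42) = 115 - (-7)/(-41) = 115 - (-7)*(-1)/41 = 115 - 1*7/41 = 115 - 7/41 = 4708/41 ≈ 114.83)
(198 - 1*(-207))*(35 + u) = (198 - 1*(-207))*(35 + 4708/41) = (198 + 207)*(6143/41) = 405*(6143/41) = 2487915/41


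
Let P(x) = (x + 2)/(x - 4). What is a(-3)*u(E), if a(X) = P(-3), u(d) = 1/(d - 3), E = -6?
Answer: -1/63 ≈ -0.015873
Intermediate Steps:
u(d) = 1/(-3 + d)
P(x) = (2 + x)/(-4 + x)
a(X) = ⅐ (a(X) = (2 - 3)/(-4 - 3) = -1/(-7) = -⅐*(-1) = ⅐)
a(-3)*u(E) = 1/(7*(-3 - 6)) = (⅐)/(-9) = (⅐)*(-⅑) = -1/63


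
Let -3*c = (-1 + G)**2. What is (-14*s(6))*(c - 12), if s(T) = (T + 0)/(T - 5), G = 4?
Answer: 1260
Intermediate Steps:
s(T) = T/(-5 + T)
c = -3 (c = -(-1 + 4)**2/3 = -1/3*3**2 = -1/3*9 = -3)
(-14*s(6))*(c - 12) = (-84/(-5 + 6))*(-3 - 12) = -84/1*(-15) = -84*(-15) = 1260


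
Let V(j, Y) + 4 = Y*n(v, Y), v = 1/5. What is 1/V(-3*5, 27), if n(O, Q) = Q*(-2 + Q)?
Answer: 1/18221 ≈ 5.4882e-5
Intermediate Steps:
v = 1/5 ≈ 0.20000
V(j, Y) = -4 + Y**2*(-2 + Y) (V(j, Y) = -4 + Y*(Y*(-2 + Y)) = -4 + Y**2*(-2 + Y))
1/V(-3*5, 27) = 1/(-4 + 27**2*(-2 + 27)) = 1/(-4 + 729*25) = 1/(-4 + 18225) = 1/18221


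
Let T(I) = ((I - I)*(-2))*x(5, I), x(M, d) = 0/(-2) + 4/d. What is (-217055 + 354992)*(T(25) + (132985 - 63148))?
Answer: 9633106269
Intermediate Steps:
x(M, d) = 4/d (x(M, d) = 0*(-½) + 4/d = 0 + 4/d = 4/d)
T(I) = 0 (T(I) = ((I - I)*(-2))*(4/I) = (0*(-2))*(4/I) = 0*(4/I) = 0)
(-217055 + 354992)*(T(25) + (132985 - 63148)) = (-217055 + 354992)*(0 + (132985 - 63148)) = 137937*(0 + 69837) = 137937*69837 = 9633106269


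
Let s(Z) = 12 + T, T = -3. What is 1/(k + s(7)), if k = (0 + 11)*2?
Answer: 1/31 ≈ 0.032258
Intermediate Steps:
k = 22 (k = 11*2 = 22)
s(Z) = 9 (s(Z) = 12 - 3 = 9)
1/(k + s(7)) = 1/(22 + 9) = 1/31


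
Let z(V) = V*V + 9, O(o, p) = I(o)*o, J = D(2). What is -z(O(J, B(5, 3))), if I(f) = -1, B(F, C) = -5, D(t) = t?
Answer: -13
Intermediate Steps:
J = 2
O(o, p) = -o
z(V) = 9 + V² (z(V) = V² + 9 = 9 + V²)
-z(O(J, B(5, 3))) = -(9 + (-1*2)²) = -(9 + (-2)²) = -(9 + 4) = -1*13 = -13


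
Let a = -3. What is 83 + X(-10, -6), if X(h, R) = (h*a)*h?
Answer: -217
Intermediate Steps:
X(h, R) = -3*h² (X(h, R) = (h*(-3))*h = (-3*h)*h = -3*h²)
83 + X(-10, -6) = 83 - 3*(-10)² = 83 - 3*100 = 83 - 300 = -217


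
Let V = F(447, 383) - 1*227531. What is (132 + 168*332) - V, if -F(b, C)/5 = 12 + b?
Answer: 285734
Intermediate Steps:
F(b, C) = -60 - 5*b (F(b, C) = -5*(12 + b) = -60 - 5*b)
V = -229826 (V = (-60 - 5*447) - 1*227531 = (-60 - 2235) - 227531 = -2295 - 227531 = -229826)
(132 + 168*332) - V = (132 + 168*332) - 1*(-229826) = (132 + 55776) + 229826 = 55908 + 229826 = 285734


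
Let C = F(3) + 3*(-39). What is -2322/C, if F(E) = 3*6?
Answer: 258/11 ≈ 23.455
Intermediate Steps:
F(E) = 18
C = -99 (C = 18 + 3*(-39) = 18 - 117 = -99)
-2322/C = -2322/(-99) = -2322*(-1/99) = 258/11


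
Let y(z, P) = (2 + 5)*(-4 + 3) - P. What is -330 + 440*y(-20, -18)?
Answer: 4510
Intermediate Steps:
y(z, P) = -7 - P (y(z, P) = 7*(-1) - P = -7 - P)
-330 + 440*y(-20, -18) = -330 + 440*(-7 - 1*(-18)) = -330 + 440*(-7 + 18) = -330 + 440*11 = -330 + 4840 = 4510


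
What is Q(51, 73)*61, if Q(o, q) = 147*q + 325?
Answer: 674416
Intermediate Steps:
Q(o, q) = 325 + 147*q
Q(51, 73)*61 = (325 + 147*73)*61 = (325 + 10731)*61 = 11056*61 = 674416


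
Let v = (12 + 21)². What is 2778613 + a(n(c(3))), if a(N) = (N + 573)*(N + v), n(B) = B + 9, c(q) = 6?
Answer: 3427765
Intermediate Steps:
v = 1089 (v = 33² = 1089)
n(B) = 9 + B
a(N) = (573 + N)*(1089 + N) (a(N) = (N + 573)*(N + 1089) = (573 + N)*(1089 + N))
2778613 + a(n(c(3))) = 2778613 + (623997 + (9 + 6)² + 1662*(9 + 6)) = 2778613 + (623997 + 15² + 1662*15) = 2778613 + (623997 + 225 + 24930) = 2778613 + 649152 = 3427765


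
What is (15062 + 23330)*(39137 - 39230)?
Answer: -3570456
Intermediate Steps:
(15062 + 23330)*(39137 - 39230) = 38392*(-93) = -3570456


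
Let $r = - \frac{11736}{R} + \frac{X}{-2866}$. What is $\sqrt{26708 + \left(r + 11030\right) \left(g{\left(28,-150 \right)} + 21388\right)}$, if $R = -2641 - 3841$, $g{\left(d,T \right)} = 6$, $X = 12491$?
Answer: $\frac{\sqrt{5089402294723225220189}}{4644353} \approx 15361.0$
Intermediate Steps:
$R = -6482$
$r = - \frac{23665643}{9288706}$ ($r = - \frac{11736}{-6482} + \frac{12491}{-2866} = \left(-11736\right) \left(- \frac{1}{6482}\right) + 12491 \left(- \frac{1}{2866}\right) = \frac{5868}{3241} - \frac{12491}{2866} = - \frac{23665643}{9288706} \approx -2.5478$)
$\sqrt{26708 + \left(r + 11030\right) \left(g{\left(28,-150 \right)} + 21388\right)} = \sqrt{26708 + \left(- \frac{23665643}{9288706} + 11030\right) \left(6 + 21388\right)} = \sqrt{26708 + \frac{102430761537}{9288706} \cdot 21394} = \sqrt{26708 + \frac{1095701856161289}{4644353}} = \sqrt{\frac{1095825897541213}{4644353}} = \frac{\sqrt{5089402294723225220189}}{4644353}$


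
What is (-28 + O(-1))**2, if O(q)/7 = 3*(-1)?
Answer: 2401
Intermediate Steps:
O(q) = -21 (O(q) = 7*(3*(-1)) = 7*(-3) = -21)
(-28 + O(-1))**2 = (-28 - 21)**2 = (-49)**2 = 2401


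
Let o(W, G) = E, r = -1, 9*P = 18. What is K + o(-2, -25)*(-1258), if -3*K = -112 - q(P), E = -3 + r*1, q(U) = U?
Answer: 5070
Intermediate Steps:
P = 2 (P = (1/9)*18 = 2)
E = -4 (E = -3 - 1*1 = -3 - 1 = -4)
o(W, G) = -4
K = 38 (K = -(-112 - 1*2)/3 = -(-112 - 2)/3 = -1/3*(-114) = 38)
K + o(-2, -25)*(-1258) = 38 - 4*(-1258) = 38 + 5032 = 5070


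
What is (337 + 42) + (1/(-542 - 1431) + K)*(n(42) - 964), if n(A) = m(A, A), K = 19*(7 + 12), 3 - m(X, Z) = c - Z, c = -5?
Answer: -650250561/1973 ≈ -3.2957e+5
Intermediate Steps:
m(X, Z) = 8 + Z (m(X, Z) = 3 - (-5 - Z) = 3 + (5 + Z) = 8 + Z)
K = 361 (K = 19*19 = 361)
n(A) = 8 + A
(337 + 42) + (1/(-542 - 1431) + K)*(n(42) - 964) = (337 + 42) + (1/(-542 - 1431) + 361)*((8 + 42) - 964) = 379 + (1/(-1973) + 361)*(50 - 964) = 379 + (-1/1973 + 361)*(-914) = 379 + (712252/1973)*(-914) = 379 - 650998328/1973 = -650250561/1973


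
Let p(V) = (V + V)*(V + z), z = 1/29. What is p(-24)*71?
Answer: 2368560/29 ≈ 81675.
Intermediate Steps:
z = 1/29 ≈ 0.034483
p(V) = 2*V*(1/29 + V) (p(V) = (V + V)*(V + 1/29) = (2*V)*(1/29 + V) = 2*V*(1/29 + V))
p(-24)*71 = ((2/29)*(-24)*(1 + 29*(-24)))*71 = ((2/29)*(-24)*(1 - 696))*71 = ((2/29)*(-24)*(-695))*71 = (33360/29)*71 = 2368560/29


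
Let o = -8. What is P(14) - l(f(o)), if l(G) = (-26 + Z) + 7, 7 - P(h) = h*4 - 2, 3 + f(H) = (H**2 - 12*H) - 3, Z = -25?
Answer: -3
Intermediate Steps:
f(H) = -6 + H**2 - 12*H (f(H) = -3 + ((H**2 - 12*H) - 3) = -3 + (-3 + H**2 - 12*H) = -6 + H**2 - 12*H)
P(h) = 9 - 4*h (P(h) = 7 - (h*4 - 2) = 7 - (4*h - 2) = 7 - (-2 + 4*h) = 7 + (2 - 4*h) = 9 - 4*h)
l(G) = -44 (l(G) = (-26 - 25) + 7 = -51 + 7 = -44)
P(14) - l(f(o)) = (9 - 4*14) - 1*(-44) = (9 - 56) + 44 = -47 + 44 = -3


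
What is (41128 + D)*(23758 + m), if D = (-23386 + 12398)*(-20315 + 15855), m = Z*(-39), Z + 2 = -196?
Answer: 1544018699840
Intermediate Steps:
Z = -198 (Z = -2 - 196 = -198)
m = 7722 (m = -198*(-39) = 7722)
D = 49006480 (D = -10988*(-4460) = 49006480)
(41128 + D)*(23758 + m) = (41128 + 49006480)*(23758 + 7722) = 49047608*31480 = 1544018699840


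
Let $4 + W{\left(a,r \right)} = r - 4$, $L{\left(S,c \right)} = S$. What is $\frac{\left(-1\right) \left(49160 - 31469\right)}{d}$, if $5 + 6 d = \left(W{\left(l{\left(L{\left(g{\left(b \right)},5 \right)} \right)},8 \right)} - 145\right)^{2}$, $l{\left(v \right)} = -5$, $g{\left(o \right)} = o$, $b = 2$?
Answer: $- \frac{53073}{10510} \approx -5.0498$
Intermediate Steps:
$W{\left(a,r \right)} = -8 + r$ ($W{\left(a,r \right)} = -4 + \left(r - 4\right) = -4 + \left(-4 + r\right) = -8 + r$)
$d = \frac{10510}{3}$ ($d = - \frac{5}{6} + \frac{\left(\left(-8 + 8\right) - 145\right)^{2}}{6} = - \frac{5}{6} + \frac{\left(0 - 145\right)^{2}}{6} = - \frac{5}{6} + \frac{\left(-145\right)^{2}}{6} = - \frac{5}{6} + \frac{1}{6} \cdot 21025 = - \frac{5}{6} + \frac{21025}{6} = \frac{10510}{3} \approx 3503.3$)
$\frac{\left(-1\right) \left(49160 - 31469\right)}{d} = \frac{\left(-1\right) \left(49160 - 31469\right)}{\frac{10510}{3}} = - (49160 - 31469) \frac{3}{10510} = \left(-1\right) 17691 \cdot \frac{3}{10510} = \left(-17691\right) \frac{3}{10510} = - \frac{53073}{10510}$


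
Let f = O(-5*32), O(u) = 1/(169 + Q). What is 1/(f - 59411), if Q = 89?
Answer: -258/15328037 ≈ -1.6832e-5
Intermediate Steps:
O(u) = 1/258 (O(u) = 1/(169 + 89) = 1/258)
f = 1/258 ≈ 0.0038760
1/(f - 59411) = 1/(1/258 - 59411) = 1/(-15328037/258) = -258/15328037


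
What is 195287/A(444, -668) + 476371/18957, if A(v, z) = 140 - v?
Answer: -3557238875/5762928 ≈ -617.26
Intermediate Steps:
195287/A(444, -668) + 476371/18957 = 195287/(140 - 1*444) + 476371/18957 = 195287/(140 - 444) + 476371*(1/18957) = 195287/(-304) + 476371/18957 = 195287*(-1/304) + 476371/18957 = -195287/304 + 476371/18957 = -3557238875/5762928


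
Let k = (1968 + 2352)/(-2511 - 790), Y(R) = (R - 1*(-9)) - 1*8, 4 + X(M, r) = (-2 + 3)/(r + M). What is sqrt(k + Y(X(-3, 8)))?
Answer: I*sqrt(1119270070)/16505 ≈ 2.027*I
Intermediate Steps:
X(M, r) = -4 + 1/(M + r) (X(M, r) = -4 + (-2 + 3)/(r + M) = -4 + 1/(M + r))
Y(R) = 1 + R (Y(R) = (R + 9) - 8 = (9 + R) - 8 = 1 + R)
k = -4320/3301 (k = 4320/(-3301) = 4320*(-1/3301) = -4320/3301 ≈ -1.3087)
sqrt(k + Y(X(-3, 8))) = sqrt(-4320/3301 + (1 + (1 - 4*(-3) - 4*8)/(-3 + 8))) = sqrt(-4320/3301 + (1 + (1 + 12 - 32)/5)) = sqrt(-4320/3301 + (1 + (1/5)*(-19))) = sqrt(-4320/3301 + (1 - 19/5)) = sqrt(-4320/3301 - 14/5) = sqrt(-67814/16505) = I*sqrt(1119270070)/16505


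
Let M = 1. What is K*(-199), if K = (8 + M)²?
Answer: -16119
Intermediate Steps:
K = 81 (K = (8 + 1)² = 9² = 81)
K*(-199) = 81*(-199) = -16119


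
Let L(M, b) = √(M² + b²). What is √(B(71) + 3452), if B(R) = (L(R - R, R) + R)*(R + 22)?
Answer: √16658 ≈ 129.07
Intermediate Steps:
B(R) = (22 + R)*(R + √(R²)) (B(R) = (√((R - R)² + R²) + R)*(R + 22) = (√(0² + R²) + R)*(22 + R) = (√(0 + R²) + R)*(22 + R) = (√(R²) + R)*(22 + R) = (R + √(R²))*(22 + R) = (22 + R)*(R + √(R²)))
√(B(71) + 3452) = √((71² + 22*71 + 22*√(71²) + 71*√(71²)) + 3452) = √((5041 + 1562 + 22*√5041 + 71*√5041) + 3452) = √((5041 + 1562 + 22*71 + 71*71) + 3452) = √((5041 + 1562 + 1562 + 5041) + 3452) = √(13206 + 3452) = √16658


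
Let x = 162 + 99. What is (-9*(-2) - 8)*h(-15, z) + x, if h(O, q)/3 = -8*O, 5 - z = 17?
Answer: 3861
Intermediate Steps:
z = -12 (z = 5 - 1*17 = 5 - 17 = -12)
h(O, q) = -24*O (h(O, q) = 3*(-8*O) = -24*O)
x = 261
(-9*(-2) - 8)*h(-15, z) + x = (-9*(-2) - 8)*(-24*(-15)) + 261 = (18 - 8)*360 + 261 = 10*360 + 261 = 3600 + 261 = 3861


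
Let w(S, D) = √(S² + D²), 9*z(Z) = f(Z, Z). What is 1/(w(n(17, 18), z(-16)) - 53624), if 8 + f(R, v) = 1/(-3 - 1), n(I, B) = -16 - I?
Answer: -7721856/414076649207 - 132*√1297/414076649207 ≈ -1.8660e-5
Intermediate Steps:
f(R, v) = -33/4 (f(R, v) = -8 + 1/(-3 - 1) = -8 + 1/(-4) = -8 - ¼ = -33/4)
z(Z) = -11/12 (z(Z) = (⅑)*(-33/4) = -11/12)
w(S, D) = √(D² + S²)
1/(w(n(17, 18), z(-16)) - 53624) = 1/(√((-11/12)² + (-16 - 1*17)²) - 53624) = 1/(√(121/144 + (-16 - 17)²) - 53624) = 1/(√(121/144 + (-33)²) - 53624) = 1/(√(121/144 + 1089) - 53624) = 1/(√(156937/144) - 53624) = 1/(11*√1297/12 - 53624) = 1/(-53624 + 11*√1297/12)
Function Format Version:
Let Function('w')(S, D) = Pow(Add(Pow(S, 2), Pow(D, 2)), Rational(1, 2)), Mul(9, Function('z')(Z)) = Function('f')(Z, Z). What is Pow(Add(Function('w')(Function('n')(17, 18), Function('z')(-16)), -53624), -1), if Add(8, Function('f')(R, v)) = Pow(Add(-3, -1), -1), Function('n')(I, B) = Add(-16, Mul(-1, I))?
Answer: Add(Rational(-7721856, 414076649207), Mul(Rational(-132, 414076649207), Pow(1297, Rational(1, 2)))) ≈ -1.8660e-5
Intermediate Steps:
Function('f')(R, v) = Rational(-33, 4) (Function('f')(R, v) = Add(-8, Pow(Add(-3, -1), -1)) = Add(-8, Pow(-4, -1)) = Add(-8, Rational(-1, 4)) = Rational(-33, 4))
Function('z')(Z) = Rational(-11, 12) (Function('z')(Z) = Mul(Rational(1, 9), Rational(-33, 4)) = Rational(-11, 12))
Function('w')(S, D) = Pow(Add(Pow(D, 2), Pow(S, 2)), Rational(1, 2))
Pow(Add(Function('w')(Function('n')(17, 18), Function('z')(-16)), -53624), -1) = Pow(Add(Pow(Add(Pow(Rational(-11, 12), 2), Pow(Add(-16, Mul(-1, 17)), 2)), Rational(1, 2)), -53624), -1) = Pow(Add(Pow(Add(Rational(121, 144), Pow(Add(-16, -17), 2)), Rational(1, 2)), -53624), -1) = Pow(Add(Pow(Add(Rational(121, 144), Pow(-33, 2)), Rational(1, 2)), -53624), -1) = Pow(Add(Pow(Add(Rational(121, 144), 1089), Rational(1, 2)), -53624), -1) = Pow(Add(Pow(Rational(156937, 144), Rational(1, 2)), -53624), -1) = Pow(Add(Mul(Rational(11, 12), Pow(1297, Rational(1, 2))), -53624), -1) = Pow(Add(-53624, Mul(Rational(11, 12), Pow(1297, Rational(1, 2)))), -1)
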